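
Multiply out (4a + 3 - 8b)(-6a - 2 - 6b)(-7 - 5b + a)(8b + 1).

(4a + 3 - 8b)(-6a - 2 - 6b)(-7 - 5b + a)(8b + 1)
= (-24a² - 8a - 24ab - 18a - 6 - 18b + 48ab + 16b + 48b²)(-7 - 5b + a)(8b + 1)    [distributive law]
= (-24a² - 26a + 24ab - 6 - 2b + 48b²)(-7 - 5b + a)(8b + 1)    [combine like terms]
= (168a² + 120a²b - 24a³ + 182a + 130ab - 26a² - 168ab - 120ab² + 24a²b + 42 + 30b - 6a + 14b + 10b² - 2ab - 336b² - 240b³ + 48ab²)(8b + 1)    [distributive law]
= (142a² + 144a²b - 24a³ + 176a - 40ab - 72ab² + 42 + 44b - 326b² - 240b³)(8b + 1)    [combine like terms]
= 1136a²b + 142a² + 1152a²b² + 144a²b - 192a³b - 24a³ + 1408ab + 176a - 320ab² - 40ab - 576ab³ - 72ab² + 336b + 42 + 352b² + 44b - 2608b³ - 326b² - 1920b⁴ - 240b³    [distributive law]
= 1280a²b + 142a² + 1152a²b² - 192a³b - 24a³ + 1368ab + 176a - 392ab² - 576ab³ + 380b + 42 + 26b² - 2848b³ - 1920b⁴    [combine like terms]

1280a²b + 142a² + 1152a²b² - 192a³b - 24a³ + 1368ab + 176a - 392ab² - 576ab³ + 380b + 42 + 26b² - 2848b³ - 1920b⁴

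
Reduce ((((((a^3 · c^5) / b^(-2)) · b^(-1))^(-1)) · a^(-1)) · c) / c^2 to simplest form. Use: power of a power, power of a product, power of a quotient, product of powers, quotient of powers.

((((((a^3 · c^5) / b^(-2)) · b^(-1))^(-1)) · a^(-1)) · c) / c^2
= ((((((a^3 · c^5) / b^(-2))^(-1)) · ((b^(-1))^(-1))) · a^(-1)) · c) / c^2    [power of a product]
= ((((((a^3 · c^5)^(-1)) / ((b^(-2))^(-1))) · ((b^(-1))^(-1))) · a^(-1)) · c) / c^2    [power of a quotient]
= (((((((a^3)^(-1)) · ((c^5)^(-1))) / ((b^(-2))^(-1))) · ((b^(-1))^(-1))) · a^(-1)) · c) / c^2    [power of a product]
= (((((a^(-3) · ((c^5)^(-1))) / ((b^(-2))^(-1))) · ((b^(-1))^(-1))) · a^(-1)) · c) / c^2    [power of a power]
= (((((a^(-3) · c^(-5)) / ((b^(-2))^(-1))) · ((b^(-1))^(-1))) · a^(-1)) · c) / c^2    [power of a power]
= (((((a^(-3) · c^(-5)) / b^2) · ((b^(-1))^(-1))) · a^(-1)) · c) / c^2    [power of a power]
= (((((a^(-3) · c^(-5)) / b^2) · b) · a^(-1)) · c) / c^2    [power of a power]
= a^(-4)b^(-1)c^(-6)    [quotient of powers; product of powers]

a^(-4)b^(-1)c^(-6)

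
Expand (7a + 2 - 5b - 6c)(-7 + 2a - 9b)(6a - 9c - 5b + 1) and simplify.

-256a^2 + 645ac + 254ab - 129a + 84a^3 - 198a^2c - 508a^2b + 1041abc + 635ab^2 + 168c + 87b - 14 - 309bc - 40b^2 - 675b^2c - 225b^3 - 378c^2 + 108ac^2 - 486bc^2

(7a + 2 - 5b - 6c)(-7 + 2a - 9b)(6a - 9c - 5b + 1)
= (-49a + 14a^2 - 63ab - 14 + 4a - 18b + 35b - 10ab + 45b^2 + 42c - 12ac + 54bc)(6a - 9c - 5b + 1)    [distributive law]
= (-45a + 14a^2 - 73ab - 14 + 17b + 45b^2 + 42c - 12ac + 54bc)(6a - 9c - 5b + 1)    [combine like terms]
= -270a^2 + 405ac + 225ab - 45a + 84a^3 - 126a^2c - 70a^2b + 14a^2 - 438a^2b + 657abc + 365ab^2 - 73ab - 84a + 126c + 70b - 14 + 102ab - 153bc - 85b^2 + 17b + 270ab^2 - 405b^2c - 225b^3 + 45b^2 + 252ac - 378c^2 - 210bc + 42c - 72a^2c + 108ac^2 + 60abc - 12ac + 324abc - 486bc^2 - 270b^2c + 54bc    [distributive law]
= -256a^2 + 645ac + 254ab - 129a + 84a^3 - 198a^2c - 508a^2b + 1041abc + 635ab^2 + 168c + 87b - 14 - 309bc - 40b^2 - 675b^2c - 225b^3 - 378c^2 + 108ac^2 - 486bc^2    [combine like terms]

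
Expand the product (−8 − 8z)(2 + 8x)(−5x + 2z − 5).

(−8 − 8z)(2 + 8x)(−5x + 2z − 5)
= (−16 − 64x − 16z − 64xz)(−5x + 2z − 5)    [distributive law]
= 80x − 32z + 80 + 320x^2 − 128xz + 320x + 80xz − 32z^2 + 80z + 320x^2z − 128xz^2 + 320xz    [distributive law]
= 400x + 48z + 80 + 320x^2 + 272xz − 32z^2 + 320x^2z − 128xz^2    [combine like terms]

400x + 48z + 80 + 320x^2 + 272xz − 32z^2 + 320x^2z − 128xz^2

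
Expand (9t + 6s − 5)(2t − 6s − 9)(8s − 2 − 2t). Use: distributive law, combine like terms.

(9t + 6s − 5)(2t − 6s − 9)(8s − 2 − 2t)
= (18t^2 − 54st − 81t + 12st − 36s^2 − 54s − 10t + 30s + 45)(8s − 2 − 2t)    [distributive law]
= (18t^2 − 42st − 91t − 36s^2 − 24s + 45)(8s − 2 − 2t)    [combine like terms]
= 144st^2 − 36t^2 − 36t^3 − 336s^2t + 84st + 84st^2 − 728st + 182t + 182t^2 − 288s^3 + 72s^2 + 72s^2t − 192s^2 + 48s + 48st + 360s − 90 − 90t    [distributive law]
= 228st^2 + 146t^2 − 36t^3 − 264s^2t − 596st + 92t − 288s^3 − 120s^2 + 408s − 90    [combine like terms]

228st^2 + 146t^2 − 36t^3 − 264s^2t − 596st + 92t − 288s^3 − 120s^2 + 408s − 90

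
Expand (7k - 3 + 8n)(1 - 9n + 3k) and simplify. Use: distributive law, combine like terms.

-2k - 39kn + 21k² - 3 + 35n - 72n²

(7k - 3 + 8n)(1 - 9n + 3k)
= 7k - 63kn + 21k² - 3 + 27n - 9k + 8n - 72n² + 24kn    [distributive law]
= -2k - 39kn + 21k² - 3 + 35n - 72n²    [combine like terms]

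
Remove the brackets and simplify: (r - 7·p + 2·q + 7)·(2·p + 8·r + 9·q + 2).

(r - 7·p + 2·q + 7)·(2·p + 8·r + 9·q + 2)
= 2·p·r + 8·r^2 + 9·q·r + 2·r - 14·p^2 - 56·p·r - 63·p·q - 14·p + 4·p·q + 16·q·r + 18·q^2 + 4·q + 14·p + 56·r + 63·q + 14    [distributive law]
= -54·p·r + 8·r^2 + 25·q·r + 58·r - 14·p^2 - 59·p·q + 18·q^2 + 67·q + 14    [combine like terms]

-54·p·r + 8·r^2 + 25·q·r + 58·r - 14·p^2 - 59·p·q + 18·q^2 + 67·q + 14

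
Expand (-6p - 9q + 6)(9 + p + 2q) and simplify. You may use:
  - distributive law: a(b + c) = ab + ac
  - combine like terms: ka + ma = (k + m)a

-48p - 6p² - 21pq - 69q - 18q² + 54

(-6p - 9q + 6)(9 + p + 2q)
= -54p - 6p² - 12pq - 81q - 9pq - 18q² + 54 + 6p + 12q    [distributive law]
= -48p - 6p² - 21pq - 69q - 18q² + 54    [combine like terms]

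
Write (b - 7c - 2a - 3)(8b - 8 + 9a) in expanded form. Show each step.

8b^2 - 32b - 7ab - 56bc + 56c - 63ac - 11a - 18a^2 + 24

(b - 7c - 2a - 3)(8b - 8 + 9a)
= 8b^2 - 8b + 9ab - 56bc + 56c - 63ac - 16ab + 16a - 18a^2 - 24b + 24 - 27a    [distributive law]
= 8b^2 - 32b - 7ab - 56bc + 56c - 63ac - 11a - 18a^2 + 24    [combine like terms]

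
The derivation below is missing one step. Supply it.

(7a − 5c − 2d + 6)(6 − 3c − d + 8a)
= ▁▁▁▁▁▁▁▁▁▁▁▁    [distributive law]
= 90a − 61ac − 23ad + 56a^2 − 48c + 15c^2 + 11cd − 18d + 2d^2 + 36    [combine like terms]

By distributive law:

42a − 21ac − 7ad + 56a^2 − 30c + 15c^2 + 5cd − 40ac − 12d + 6cd + 2d^2 − 16ad + 36 − 18c − 6d + 48a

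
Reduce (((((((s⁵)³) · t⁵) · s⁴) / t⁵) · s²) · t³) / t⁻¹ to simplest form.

(((((((s⁵)³) · t⁵) · s⁴) / t⁵) · s²) · t³) / t⁻¹
= (((((s¹⁵ · t⁵) · s⁴) / t⁵) · s²) · t³) / t⁻¹    [power of a power]
= s²¹t⁴    [quotient of powers; product of powers]

s²¹t⁴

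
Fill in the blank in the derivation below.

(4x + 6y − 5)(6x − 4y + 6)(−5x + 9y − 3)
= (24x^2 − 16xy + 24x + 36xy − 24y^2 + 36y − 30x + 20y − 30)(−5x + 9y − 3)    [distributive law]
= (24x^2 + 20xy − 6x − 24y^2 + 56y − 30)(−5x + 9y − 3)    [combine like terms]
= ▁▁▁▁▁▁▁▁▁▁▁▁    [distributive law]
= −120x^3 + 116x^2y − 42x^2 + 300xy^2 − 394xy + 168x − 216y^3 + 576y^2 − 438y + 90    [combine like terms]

By distributive law:

−120x^3 + 216x^2y − 72x^2 − 100x^2y + 180xy^2 − 60xy + 30x^2 − 54xy + 18x + 120xy^2 − 216y^3 + 72y^2 − 280xy + 504y^2 − 168y + 150x − 270y + 90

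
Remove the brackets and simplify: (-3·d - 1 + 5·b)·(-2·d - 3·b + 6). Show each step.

6·d^2 - b·d - 16·d + 33·b - 6 - 15·b^2

(-3·d - 1 + 5·b)·(-2·d - 3·b + 6)
= 6·d^2 + 9·b·d - 18·d + 2·d + 3·b - 6 - 10·b·d - 15·b^2 + 30·b    [distributive law]
= 6·d^2 - b·d - 16·d + 33·b - 6 - 15·b^2    [combine like terms]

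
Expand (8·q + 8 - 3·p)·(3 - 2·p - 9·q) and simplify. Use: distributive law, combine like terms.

(8·q + 8 - 3·p)·(3 - 2·p - 9·q)
= 24·q - 16·p·q - 72·q^2 + 24 - 16·p - 72·q - 9·p + 6·p^2 + 27·p·q    [distributive law]
= -48·q + 11·p·q - 72·q^2 + 24 - 25·p + 6·p^2    [combine like terms]

-48·q + 11·p·q - 72·q^2 + 24 - 25·p + 6·p^2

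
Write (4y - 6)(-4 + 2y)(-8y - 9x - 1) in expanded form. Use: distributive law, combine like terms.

216y^2 + 252xy - 164y - 64y^3 - 72xy^2 - 216x - 24

(4y - 6)(-4 + 2y)(-8y - 9x - 1)
= (-16y + 8y^2 + 24 - 12y)(-8y - 9x - 1)    [distributive law]
= (-28y + 8y^2 + 24)(-8y - 9x - 1)    [combine like terms]
= 224y^2 + 252xy + 28y - 64y^3 - 72xy^2 - 8y^2 - 192y - 216x - 24    [distributive law]
= 216y^2 + 252xy - 164y - 64y^3 - 72xy^2 - 216x - 24    [combine like terms]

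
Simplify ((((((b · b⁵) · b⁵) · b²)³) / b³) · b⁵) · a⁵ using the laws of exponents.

((((((b · b⁵) · b⁵) · b²)³) / b³) · b⁵) · a⁵
= ((((((b · b⁵) · b⁵)³) · ((b²)³)) / b³) · b⁵) · a⁵    [power of a product]
= ((((((b · b⁵)³) · ((b⁵)³)) · ((b²)³)) / b³) · b⁵) · a⁵    [power of a product]
= ((((((b³) · ((b⁵)³)) · ((b⁵)³)) · ((b²)³)) / b³) · b⁵) · a⁵    [power of a product]
= (((((b³ · b¹⁵) · ((b⁵)³)) · ((b²)³)) / b³) · b⁵) · a⁵    [power of a power]
= ((((b¹⁸ · ((b⁵)³)) · ((b²)³)) / b³) · b⁵) · a⁵    [product of powers]
= ((((b¹⁸ · b¹⁵) · ((b²)³)) / b³) · b⁵) · a⁵    [power of a power]
= (((b³³ · ((b²)³)) / b³) · b⁵) · a⁵    [product of powers]
= (((b³³ · b⁶) / b³) · b⁵) · a⁵    [power of a power]
= ((b³⁹ / b³) · b⁵) · a⁵    [product of powers]
= (b³⁶ · b⁵) · a⁵    [quotient of powers]
= b⁴¹ · a⁵    [product of powers]
= a⁵b⁴¹    [rearrange]

a⁵b⁴¹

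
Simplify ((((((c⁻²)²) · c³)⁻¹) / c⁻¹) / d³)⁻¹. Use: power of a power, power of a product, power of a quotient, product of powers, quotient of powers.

((((((c⁻²)²) · c³)⁻¹) / c⁻¹) / d³)⁻¹
= ((((((c⁻²)²) · c³)⁻¹) / c⁻¹)⁻¹) / ((d³)⁻¹)    [power of a quotient]
= ((((((c⁻²)²) · c³)⁻¹)⁻¹) / ((c⁻¹)⁻¹)) / ((d³)⁻¹)    [power of a quotient]
= (((((c⁻²)²) · c³)¹) / ((c⁻¹)⁻¹)) / ((d³)⁻¹)    [power of a power]
= (((((c⁻²)²)¹) · ((c³)¹)) / ((c⁻¹)⁻¹)) / ((d³)⁻¹)    [power of a product]
= ((((c⁻²)²) · ((c³)¹)) / ((c⁻¹)⁻¹)) / ((d³)⁻¹)    [power of a power]
= ((c⁻⁴ · ((c³)¹)) / ((c⁻¹)⁻¹)) / ((d³)⁻¹)    [power of a power]
= ((c⁻⁴ · c³) / ((c⁻¹)⁻¹)) / ((d³)⁻¹)    [power of a power]
= (c⁻¹ / ((c⁻¹)⁻¹)) / ((d³)⁻¹)    [product of powers]
= (c⁻¹ / c) / ((d³)⁻¹)    [power of a power]
= c⁻² / ((d³)⁻¹)    [quotient of powers]
= c⁻² / d⁻³    [power of a power]
= c⁻²d³    [quotient of powers]

c⁻²d³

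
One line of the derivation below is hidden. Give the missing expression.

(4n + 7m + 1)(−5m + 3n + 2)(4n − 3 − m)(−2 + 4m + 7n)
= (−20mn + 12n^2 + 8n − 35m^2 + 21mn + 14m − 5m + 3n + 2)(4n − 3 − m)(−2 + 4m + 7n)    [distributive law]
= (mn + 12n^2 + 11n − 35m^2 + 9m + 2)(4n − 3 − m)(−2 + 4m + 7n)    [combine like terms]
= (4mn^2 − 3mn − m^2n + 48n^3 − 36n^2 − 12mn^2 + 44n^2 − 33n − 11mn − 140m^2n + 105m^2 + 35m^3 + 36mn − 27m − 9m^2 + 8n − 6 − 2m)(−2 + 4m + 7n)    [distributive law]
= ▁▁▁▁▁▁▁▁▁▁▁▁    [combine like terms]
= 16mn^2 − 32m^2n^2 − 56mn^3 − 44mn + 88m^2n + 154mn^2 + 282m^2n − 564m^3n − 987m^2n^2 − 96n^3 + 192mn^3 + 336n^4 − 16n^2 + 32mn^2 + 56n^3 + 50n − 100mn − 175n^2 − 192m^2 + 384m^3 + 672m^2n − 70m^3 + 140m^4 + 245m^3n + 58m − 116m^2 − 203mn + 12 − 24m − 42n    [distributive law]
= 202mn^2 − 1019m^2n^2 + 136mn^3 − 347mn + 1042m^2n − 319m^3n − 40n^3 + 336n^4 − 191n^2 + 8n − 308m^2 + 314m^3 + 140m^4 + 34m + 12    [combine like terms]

By combine like terms:

(−8mn^2 + 22mn − 141m^2n + 48n^3 + 8n^2 − 25n + 96m^2 + 35m^3 − 29m − 6)(−2 + 4m + 7n)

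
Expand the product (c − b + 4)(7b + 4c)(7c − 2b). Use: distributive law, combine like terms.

13bc^2 − 55b^2c + 28c^3 + 14b^3 + 164bc − 56b^2 + 112c^2

(c − b + 4)(7b + 4c)(7c − 2b)
= (7bc + 4c^2 − 7b^2 − 4bc + 28b + 16c)(7c − 2b)    [distributive law]
= (3bc + 4c^2 − 7b^2 + 28b + 16c)(7c − 2b)    [combine like terms]
= 21bc^2 − 6b^2c + 28c^3 − 8bc^2 − 49b^2c + 14b^3 + 196bc − 56b^2 + 112c^2 − 32bc    [distributive law]
= 13bc^2 − 55b^2c + 28c^3 + 14b^3 + 164bc − 56b^2 + 112c^2    [combine like terms]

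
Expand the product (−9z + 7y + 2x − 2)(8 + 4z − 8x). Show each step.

(−9z + 7y + 2x − 2)(8 + 4z − 8x)
= −72z − 36z^2 + 72xz + 56y + 28yz − 56xy + 16x + 8xz − 16x^2 − 16 − 8z + 16x    [distributive law]
= −80z − 36z^2 + 80xz + 56y + 28yz − 56xy + 32x − 16x^2 − 16    [combine like terms]

−80z − 36z^2 + 80xz + 56y + 28yz − 56xy + 32x − 16x^2 − 16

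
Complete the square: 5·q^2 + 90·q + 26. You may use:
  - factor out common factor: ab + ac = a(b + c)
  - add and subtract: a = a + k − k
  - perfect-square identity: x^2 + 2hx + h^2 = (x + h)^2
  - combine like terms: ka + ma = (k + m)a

5·q^2 + 90·q + 26
= 5(q^2 + 18·q) + 26    [factor out 5 from the q-terms]
= 5(q^2 + 18·q + 81 - 81) + 26    [add and subtract 81 inside the bracket]
= 5(q + 9)^2 - 405 + 26    [perfect-square identity]
= 5(q + 9)^2 - 379    [combine constants]

5(q + 9)^2 - 379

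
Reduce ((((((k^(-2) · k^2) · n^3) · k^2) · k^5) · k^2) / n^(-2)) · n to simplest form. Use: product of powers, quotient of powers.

k^9n^6

((((((k^(-2) · k^2) · n^3) · k^2) · k^5) · k^2) / n^(-2)) · n
= (((((k^0 · n^3) · k^2) · k^5) · k^2) / n^(-2)) · n    [product of powers]
= k^9n^6    [quotient of powers; product of powers]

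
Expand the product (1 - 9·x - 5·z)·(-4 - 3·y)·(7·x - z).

-28·x + 4·z - 21·x·y + 3·y·z + 252·x^2 + 104·x·z + 189·x^2·y + 78·x·y·z - 20·z^2 - 15·y·z^2

(1 - 9·x - 5·z)·(-4 - 3·y)·(7·x - z)
= (-4 - 3·y + 36·x + 27·x·y + 20·z + 15·y·z)·(7·x - z)    [distributive law]
= -28·x + 4·z - 21·x·y + 3·y·z + 252·x^2 - 36·x·z + 189·x^2·y - 27·x·y·z + 140·x·z - 20·z^2 + 105·x·y·z - 15·y·z^2    [distributive law]
= -28·x + 4·z - 21·x·y + 3·y·z + 252·x^2 + 104·x·z + 189·x^2·y + 78·x·y·z - 20·z^2 - 15·y·z^2    [combine like terms]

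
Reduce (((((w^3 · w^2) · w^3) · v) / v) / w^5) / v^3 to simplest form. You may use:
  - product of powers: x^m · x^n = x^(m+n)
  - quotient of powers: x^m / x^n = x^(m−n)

(((((w^3 · w^2) · w^3) · v) / v) / w^5) / v^3
= ((((w^5 · w^3) · v) / v) / w^5) / v^3    [product of powers]
= (((w^8 · v) / v) / w^5) / v^3    [product of powers]
= v^(-3)·w^3    [quotient of powers; product of powers]

v^(-3)·w^3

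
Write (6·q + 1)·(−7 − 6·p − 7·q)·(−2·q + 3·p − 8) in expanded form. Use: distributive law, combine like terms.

(6·q + 1)·(−7 − 6·p − 7·q)·(−2·q + 3·p − 8)
= (−42·q − 36·p·q − 42·q^2 − 7 − 6·p − 7·q)·(−2·q + 3·p − 8)    [distributive law]
= (−49·q − 36·p·q − 42·q^2 − 7 − 6·p)·(−2·q + 3·p − 8)    [combine like terms]
= 98·q^2 − 147·p·q + 392·q + 72·p·q^2 − 108·p^2·q + 288·p·q + 84·q^3 − 126·p·q^2 + 336·q^2 + 14·q − 21·p + 56 + 12·p·q − 18·p^2 + 48·p    [distributive law]
= 434·q^2 + 153·p·q + 406·q − 54·p·q^2 − 108·p^2·q + 84·q^3 + 27·p + 56 − 18·p^2    [combine like terms]

434·q^2 + 153·p·q + 406·q − 54·p·q^2 − 108·p^2·q + 84·q^3 + 27·p + 56 − 18·p^2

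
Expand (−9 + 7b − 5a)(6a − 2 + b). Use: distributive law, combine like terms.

(−9 + 7b − 5a)(6a − 2 + b)
= −54a + 18 − 9b + 42ab − 14b + 7b^2 − 30a^2 + 10a − 5ab    [distributive law]
= −44a + 18 − 23b + 37ab + 7b^2 − 30a^2    [combine like terms]

−44a + 18 − 23b + 37ab + 7b^2 − 30a^2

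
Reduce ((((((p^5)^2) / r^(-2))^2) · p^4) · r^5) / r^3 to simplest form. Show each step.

((((((p^5)^2) / r^(-2))^2) · p^4) · r^5) / r^3
= ((((((p^5)^2)^2) / ((r^(-2))^2)) · p^4) · r^5) / r^3    [power of a quotient]
= (((((p^5)^4) / ((r^(-2))^2)) · p^4) · r^5) / r^3    [power of a power]
= (((p^20 / ((r^(-2))^2)) · p^4) · r^5) / r^3    [power of a power]
= (((p^20 / r^(-4)) · p^4) · r^5) / r^3    [power of a power]
= p^24r^6    [quotient of powers; product of powers]

p^24r^6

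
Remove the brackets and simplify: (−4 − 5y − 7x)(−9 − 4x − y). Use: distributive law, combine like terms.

36 + 79x + 49y + 27xy + 5y² + 28x²

(−4 − 5y − 7x)(−9 − 4x − y)
= 36 + 16x + 4y + 45y + 20xy + 5y² + 63x + 28x² + 7xy    [distributive law]
= 36 + 79x + 49y + 27xy + 5y² + 28x²    [combine like terms]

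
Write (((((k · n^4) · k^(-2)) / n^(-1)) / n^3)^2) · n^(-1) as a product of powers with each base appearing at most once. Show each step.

(((((k · n^4) · k^(-2)) / n^(-1)) / n^3)^2) · n^(-1)
= (((((k · n^4) · k^(-2)) / n^(-1))^2) / ((n^3)^2)) · n^(-1)    [power of a quotient]
= (((((k · n^4) · k^(-2))^2) / ((n^(-1))^2)) / ((n^3)^2)) · n^(-1)    [power of a quotient]
= (((((k · n^4)^2) · ((k^(-2))^2)) / ((n^(-1))^2)) / ((n^3)^2)) · n^(-1)    [power of a product]
= (((((k^2) · ((n^4)^2)) · ((k^(-2))^2)) / ((n^(-1))^2)) / ((n^3)^2)) · n^(-1)    [power of a product]
= ((((k^2 · n^8) · ((k^(-2))^2)) / ((n^(-1))^2)) / ((n^3)^2)) · n^(-1)    [power of a power]
= ((((k^2 · n^8) · k^(-4)) / ((n^(-1))^2)) / ((n^3)^2)) · n^(-1)    [power of a power]
= ((((k^2 · n^8) · k^(-4)) / n^(-2)) / ((n^3)^2)) · n^(-1)    [power of a power]
= ((((k^2 · n^8) · k^(-4)) / n^(-2)) / n^6) · n^(-1)    [power of a power]
= k^(-2)·n^3    [quotient of powers; product of powers]

k^(-2)·n^3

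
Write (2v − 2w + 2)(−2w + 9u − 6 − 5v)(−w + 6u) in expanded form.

(2v − 2w + 2)(−2w + 9u − 6 − 5v)(−w + 6u)
= (−4vw + 18uv − 12v − 10v² + 4w² − 18uw + 12w + 10vw − 4w + 18u − 12 − 10v)(−w + 6u)    [distributive law]
= (6vw + 18uv − 22v − 10v² + 4w² − 18uw + 8w + 18u − 12)(−w + 6u)    [combine like terms]
= −6vw² + 36uvw − 18uvw + 108u²v + 22vw − 132uv + 10v²w − 60uv² − 4w³ + 24uw² + 18uw² − 108u²w − 8w² + 48uw − 18uw + 108u² + 12w − 72u    [distributive law]
= −6vw² + 18uvw + 108u²v + 22vw − 132uv + 10v²w − 60uv² − 4w³ + 42uw² − 108u²w − 8w² + 30uw + 108u² + 12w − 72u    [combine like terms]

−6vw² + 18uvw + 108u²v + 22vw − 132uv + 10v²w − 60uv² − 4w³ + 42uw² − 108u²w − 8w² + 30uw + 108u² + 12w − 72u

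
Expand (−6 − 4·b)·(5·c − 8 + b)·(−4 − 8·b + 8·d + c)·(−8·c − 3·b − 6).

−1164·c^2 + 1324·b·c + 528·c − 2558·b·c^2 − 438·b^2·c + 1920·c^2·d + 16·b·c·d − 1632·c·d + 240·c^3 + 3504·b + 1152 + 2616·b^2 − 2400·b·d − 2304·d + 384·b^3 − 432·b^2·d − 1188·b^2·c^2 − 724·b^3·c + 1280·b·c^2·d + 736·b^2·c·d + 160·b·c^3 − 96·b^4 + 96·b^3·d

(−6 − 4·b)·(5·c − 8 + b)·(−4 − 8·b + 8·d + c)·(−8·c − 3·b − 6)
= (−30·c + 48 − 6·b − 20·b·c + 32·b − 4·b^2)·(−4 − 8·b + 8·d + c)·(−8·c − 3·b − 6)    [distributive law]
= (−30·c + 48 + 26·b − 20·b·c − 4·b^2)·(−4 − 8·b + 8·d + c)·(−8·c − 3·b − 6)    [combine like terms]
= (120·c + 240·b·c − 240·c·d − 30·c^2 − 192 − 384·b + 384·d + 48·c − 104·b − 208·b^2 + 208·b·d + 26·b·c + 80·b·c + 160·b^2·c − 160·b·c·d − 20·b·c^2 + 16·b^2 + 32·b^3 − 32·b^2·d − 4·b^2·c)·(−8·c − 3·b − 6)    [distributive law]
= (168·c + 346·b·c − 240·c·d − 30·c^2 − 192 − 488·b + 384·d − 192·b^2 + 208·b·d + 156·b^2·c − 160·b·c·d − 20·b·c^2 + 32·b^3 − 32·b^2·d)·(−8·c − 3·b − 6)    [combine like terms]
= −1344·c^2 − 504·b·c − 1008·c − 2768·b·c^2 − 1038·b^2·c − 2076·b·c + 1920·c^2·d + 720·b·c·d + 1440·c·d + 240·c^3 + 90·b·c^2 + 180·c^2 + 1536·c + 576·b + 1152 + 3904·b·c + 1464·b^2 + 2928·b − 3072·c·d − 1152·b·d − 2304·d + 1536·b^2·c + 576·b^3 + 1152·b^2 − 1664·b·c·d − 624·b^2·d − 1248·b·d − 1248·b^2·c^2 − 468·b^3·c − 936·b^2·c + 1280·b·c^2·d + 480·b^2·c·d + 960·b·c·d + 160·b·c^3 + 60·b^2·c^2 + 120·b·c^2 − 256·b^3·c − 96·b^4 − 192·b^3 + 256·b^2·c·d + 96·b^3·d + 192·b^2·d    [distributive law]
= −1164·c^2 + 1324·b·c + 528·c − 2558·b·c^2 − 438·b^2·c + 1920·c^2·d + 16·b·c·d − 1632·c·d + 240·c^3 + 3504·b + 1152 + 2616·b^2 − 2400·b·d − 2304·d + 384·b^3 − 432·b^2·d − 1188·b^2·c^2 − 724·b^3·c + 1280·b·c^2·d + 736·b^2·c·d + 160·b·c^3 − 96·b^4 + 96·b^3·d    [combine like terms]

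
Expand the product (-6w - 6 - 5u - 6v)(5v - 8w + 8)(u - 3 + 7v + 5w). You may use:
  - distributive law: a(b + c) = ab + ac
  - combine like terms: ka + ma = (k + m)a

(-6w - 6 - 5u - 6v)(5v - 8w + 8)(u - 3 + 7v + 5w)
= (-30vw + 48w^2 - 48w - 30v + 48w - 48 - 25uv + 40uw - 40u - 30v^2 + 48vw - 48v)(u - 3 + 7v + 5w)    [distributive law]
= (18vw + 48w^2 - 78v - 48 - 25uv + 40uw - 40u - 30v^2)(u - 3 + 7v + 5w)    [combine like terms]
= 18uvw - 54vw + 126v^2w + 90vw^2 + 48uw^2 - 144w^2 + 336vw^2 + 240w^3 - 78uv + 234v - 546v^2 - 390vw - 48u + 144 - 336v - 240w - 25u^2v + 75uv - 175uv^2 - 125uvw + 40u^2w - 120uw + 280uvw + 200uw^2 - 40u^2 + 120u - 280uv - 200uw - 30uv^2 + 90v^2 - 210v^3 - 150v^2w    [distributive law]
= 173uvw - 444vw - 24v^2w + 426vw^2 + 248uw^2 - 144w^2 + 240w^3 - 283uv - 102v - 456v^2 + 72u + 144 - 240w - 25u^2v - 205uv^2 + 40u^2w - 320uw - 40u^2 - 210v^3    [combine like terms]

173uvw - 444vw - 24v^2w + 426vw^2 + 248uw^2 - 144w^2 + 240w^3 - 283uv - 102v - 456v^2 + 72u + 144 - 240w - 25u^2v - 205uv^2 + 40u^2w - 320uw - 40u^2 - 210v^3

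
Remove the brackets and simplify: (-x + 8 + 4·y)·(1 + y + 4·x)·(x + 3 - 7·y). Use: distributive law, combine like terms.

19·x² + 101·x - 160·x·y + 43·x²·y - 101·x·y² - 4·x³ + 24 - 20·y - 72·y² - 28·y³

(-x + 8 + 4·y)·(1 + y + 4·x)·(x + 3 - 7·y)
= (-x - x·y - 4·x² + 8 + 8·y + 32·x + 4·y + 4·y² + 16·x·y)·(x + 3 - 7·y)    [distributive law]
= (31·x + 15·x·y - 4·x² + 8 + 12·y + 4·y²)·(x + 3 - 7·y)    [combine like terms]
= 31·x² + 93·x - 217·x·y + 15·x²·y + 45·x·y - 105·x·y² - 4·x³ - 12·x² + 28·x²·y + 8·x + 24 - 56·y + 12·x·y + 36·y - 84·y² + 4·x·y² + 12·y² - 28·y³    [distributive law]
= 19·x² + 101·x - 160·x·y + 43·x²·y - 101·x·y² - 4·x³ + 24 - 20·y - 72·y² - 28·y³    [combine like terms]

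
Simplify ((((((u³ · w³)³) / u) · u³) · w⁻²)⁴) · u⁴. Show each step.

((((((u³ · w³)³) / u) · u³) · w⁻²)⁴) · u⁴
= ((((((u³ · w³)³) / u) · u³)⁴) · ((w⁻²)⁴)) · u⁴    [power of a product]
= ((((((u³ · w³)³) / u)⁴) · ((u³)⁴)) · ((w⁻²)⁴)) · u⁴    [power of a product]
= ((((((u³ · w³)³)⁴) / (u⁴)) · ((u³)⁴)) · ((w⁻²)⁴)) · u⁴    [power of a quotient]
= (((((u³ · w³)¹²) / (u⁴)) · ((u³)⁴)) · ((w⁻²)⁴)) · u⁴    [power of a power]
= ((((((u³)¹²) · ((w³)¹²)) / (u⁴)) · ((u³)⁴)) · ((w⁻²)⁴)) · u⁴    [power of a product]
= ((((u³⁶ · ((w³)¹²)) / (u⁴)) · ((u³)⁴)) · ((w⁻²)⁴)) · u⁴    [power of a power]
= ((((u³⁶ · w³⁶) / (u⁴)) · ((u³)⁴)) · ((w⁻²)⁴)) · u⁴    [power of a power]
= ((((u³⁶ · w³⁶) / u⁴) · u¹²) · ((w⁻²)⁴)) · u⁴    [power of a power]
= ((((u³⁶ · w³⁶) / u⁴) · u¹²) · w⁻⁸) · u⁴    [power of a power]
= u⁴⁸·w²⁸    [quotient of powers; product of powers]

u⁴⁸·w²⁸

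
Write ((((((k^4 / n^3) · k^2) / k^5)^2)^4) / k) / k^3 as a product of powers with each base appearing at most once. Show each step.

k^4n^(-24)

((((((k^4 / n^3) · k^2) / k^5)^2)^4) / k) / k^3
= (((((k^4 / n^3) · k^2) / k^5)^8) / k) / k^3    [power of a power]
= (((((k^4 / n^3) · k^2)^8) / ((k^5)^8)) / k) / k^3    [power of a quotient]
= (((((k^4 / n^3)^8) · ((k^2)^8)) / ((k^5)^8)) / k) / k^3    [power of a product]
= ((((((k^4)^8) / ((n^3)^8)) · ((k^2)^8)) / ((k^5)^8)) / k) / k^3    [power of a quotient]
= ((((k^32 / ((n^3)^8)) · ((k^2)^8)) / ((k^5)^8)) / k) / k^3    [power of a power]
= ((((k^32 / n^24) · ((k^2)^8)) / ((k^5)^8)) / k) / k^3    [power of a power]
= ((((k^32 / n^24) · k^16) / ((k^5)^8)) / k) / k^3    [power of a power]
= ((((k^32 / n^24) · k^16) / k^40) / k) / k^3    [power of a power]
= k^4n^(-24)    [quotient of powers; product of powers]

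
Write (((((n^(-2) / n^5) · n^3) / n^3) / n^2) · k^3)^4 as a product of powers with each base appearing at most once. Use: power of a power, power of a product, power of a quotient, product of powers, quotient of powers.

k^12n^(-36)

(((((n^(-2) / n^5) · n^3) / n^3) / n^2) · k^3)^4
= (((((n^(-2) / n^5) · n^3) / n^3) / n^2)^4) · ((k^3)^4)    [power of a product]
= (((((n^(-2) / n^5) · n^3) / n^3)^4) / ((n^2)^4)) · ((k^3)^4)    [power of a quotient]
= (((((n^(-2) / n^5) · n^3)^4) / ((n^3)^4)) / ((n^2)^4)) · ((k^3)^4)    [power of a quotient]
= (((((n^(-2) / n^5)^4) · ((n^3)^4)) / ((n^3)^4)) / ((n^2)^4)) · ((k^3)^4)    [power of a product]
= ((((((n^(-2))^4) / ((n^5)^4)) · ((n^3)^4)) / ((n^3)^4)) / ((n^2)^4)) · ((k^3)^4)    [power of a quotient]
= ((((n^(-8) / ((n^5)^4)) · ((n^3)^4)) / ((n^3)^4)) / ((n^2)^4)) · ((k^3)^4)    [power of a power]
= ((((n^(-8) / n^20) · ((n^3)^4)) / ((n^3)^4)) / ((n^2)^4)) · ((k^3)^4)    [power of a power]
= (((n^(-28) · ((n^3)^4)) / ((n^3)^4)) / ((n^2)^4)) · ((k^3)^4)    [quotient of powers]
= (((n^(-28) · n^12) / ((n^3)^4)) / ((n^2)^4)) · ((k^3)^4)    [power of a power]
= ((n^(-16) / ((n^3)^4)) / ((n^2)^4)) · ((k^3)^4)    [product of powers]
= ((n^(-16) / n^12) / ((n^2)^4)) · ((k^3)^4)    [power of a power]
= (n^(-28) / ((n^2)^4)) · ((k^3)^4)    [quotient of powers]
= (n^(-28) / n^8) · ((k^3)^4)    [power of a power]
= n^(-36) · ((k^3)^4)    [quotient of powers]
= n^(-36) · k^12    [power of a power]
= k^12n^(-36)    [rearrange]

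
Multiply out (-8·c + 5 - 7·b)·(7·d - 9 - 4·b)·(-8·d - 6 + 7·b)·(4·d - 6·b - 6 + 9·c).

1792·c·d^3 - 1752·b·c·d^2 - 6168·c·d^2 + 4032·c^2·d^2 + 8331·b·c·d + 1062·c·d - 2160·c^2·d - 319·b^2·c·d - 5832·b·c^2·d - 4437·b·c + 5022·c - 3888·c^2 - 2019·b^2·c + 2808·b·c^2 + 420·b^3·c + 2016·b^2·c^2 - 1120·d^3 + 108·b·d^2 + 2280·d^2 - 4362·b·d + 180·d + 2764·b^2·d + 1818·b - 1620 + 2640·b^2 - 1974·b^3 + 1568·b·d^3 - 4620·b^2·d^2 + 4186·b^3·d - 1176·b^4

(-8·c + 5 - 7·b)·(7·d - 9 - 4·b)·(-8·d - 6 + 7·b)·(4·d - 6·b - 6 + 9·c)
= (-56·c·d + 72·c + 32·b·c + 35·d - 45 - 20·b - 49·b·d + 63·b + 28·b^2)·(-8·d - 6 + 7·b)·(4·d - 6·b - 6 + 9·c)    [distributive law]
= (-56·c·d + 72·c + 32·b·c + 35·d - 45 + 43·b - 49·b·d + 28·b^2)·(-8·d - 6 + 7·b)·(4·d - 6·b - 6 + 9·c)    [combine like terms]
= (448·c·d^2 + 336·c·d - 392·b·c·d - 576·c·d - 432·c + 504·b·c - 256·b·c·d - 192·b·c + 224·b^2·c - 280·d^2 - 210·d + 245·b·d + 360·d + 270 - 315·b - 344·b·d - 258·b + 301·b^2 + 392·b·d^2 + 294·b·d - 343·b^2·d - 224·b^2·d - 168·b^2 + 196·b^3)·(4·d - 6·b - 6 + 9·c)    [distributive law]
= (448·c·d^2 - 240·c·d - 648·b·c·d - 432·c + 312·b·c + 224·b^2·c - 280·d^2 + 150·d + 195·b·d + 270 - 573·b + 133·b^2 + 392·b·d^2 - 567·b^2·d + 196·b^3)·(4·d - 6·b - 6 + 9·c)    [combine like terms]
= 1792·c·d^3 - 2688·b·c·d^2 - 2688·c·d^2 + 4032·c^2·d^2 - 960·c·d^2 + 1440·b·c·d + 1440·c·d - 2160·c^2·d - 2592·b·c·d^2 + 3888·b^2·c·d + 3888·b·c·d - 5832·b·c^2·d - 1728·c·d + 2592·b·c + 2592·c - 3888·c^2 + 1248·b·c·d - 1872·b^2·c - 1872·b·c + 2808·b·c^2 + 896·b^2·c·d - 1344·b^3·c - 1344·b^2·c + 2016·b^2·c^2 - 1120·d^3 + 1680·b·d^2 + 1680·d^2 - 2520·c·d^2 + 600·d^2 - 900·b·d - 900·d + 1350·c·d + 780·b·d^2 - 1170·b^2·d - 1170·b·d + 1755·b·c·d + 1080·d - 1620·b - 1620 + 2430·c - 2292·b·d + 3438·b^2 + 3438·b - 5157·b·c + 532·b^2·d - 798·b^3 - 798·b^2 + 1197·b^2·c + 1568·b·d^3 - 2352·b^2·d^2 - 2352·b·d^2 + 3528·b·c·d^2 - 2268·b^2·d^2 + 3402·b^3·d + 3402·b^2·d - 5103·b^2·c·d + 784·b^3·d - 1176·b^4 - 1176·b^3 + 1764·b^3·c    [distributive law]
= 1792·c·d^3 - 1752·b·c·d^2 - 6168·c·d^2 + 4032·c^2·d^2 + 8331·b·c·d + 1062·c·d - 2160·c^2·d - 319·b^2·c·d - 5832·b·c^2·d - 4437·b·c + 5022·c - 3888·c^2 - 2019·b^2·c + 2808·b·c^2 + 420·b^3·c + 2016·b^2·c^2 - 1120·d^3 + 108·b·d^2 + 2280·d^2 - 4362·b·d + 180·d + 2764·b^2·d + 1818·b - 1620 + 2640·b^2 - 1974·b^3 + 1568·b·d^3 - 4620·b^2·d^2 + 4186·b^3·d - 1176·b^4    [combine like terms]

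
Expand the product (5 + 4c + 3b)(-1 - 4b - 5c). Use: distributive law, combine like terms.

-5 - 23b - 29c - 31bc - 20c² - 12b²

(5 + 4c + 3b)(-1 - 4b - 5c)
= -5 - 20b - 25c - 4c - 16bc - 20c² - 3b - 12b² - 15bc    [distributive law]
= -5 - 23b - 29c - 31bc - 20c² - 12b²    [combine like terms]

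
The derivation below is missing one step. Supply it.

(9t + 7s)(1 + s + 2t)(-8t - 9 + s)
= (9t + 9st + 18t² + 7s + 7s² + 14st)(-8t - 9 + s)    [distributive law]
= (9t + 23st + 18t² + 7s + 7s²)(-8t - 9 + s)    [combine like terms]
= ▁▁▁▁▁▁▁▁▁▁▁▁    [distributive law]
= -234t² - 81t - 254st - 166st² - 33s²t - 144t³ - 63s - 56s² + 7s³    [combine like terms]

By distributive law:

-72t² - 81t + 9st - 184st² - 207st + 23s²t - 144t³ - 162t² + 18st² - 56st - 63s + 7s² - 56s²t - 63s² + 7s³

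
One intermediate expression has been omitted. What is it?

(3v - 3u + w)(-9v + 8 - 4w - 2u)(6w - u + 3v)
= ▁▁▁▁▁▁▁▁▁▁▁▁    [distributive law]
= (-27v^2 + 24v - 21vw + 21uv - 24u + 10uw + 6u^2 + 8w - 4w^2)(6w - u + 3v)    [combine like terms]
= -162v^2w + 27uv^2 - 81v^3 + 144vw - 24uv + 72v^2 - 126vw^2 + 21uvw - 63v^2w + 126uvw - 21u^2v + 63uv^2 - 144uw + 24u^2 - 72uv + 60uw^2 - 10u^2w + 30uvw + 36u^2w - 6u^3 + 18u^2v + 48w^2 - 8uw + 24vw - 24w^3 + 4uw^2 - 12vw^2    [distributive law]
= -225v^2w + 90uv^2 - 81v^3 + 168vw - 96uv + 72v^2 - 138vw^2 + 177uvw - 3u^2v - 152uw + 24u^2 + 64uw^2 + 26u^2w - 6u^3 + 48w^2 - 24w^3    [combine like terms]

Applying distributive law to the line above:

(-27v^2 + 24v - 12vw - 6uv + 27uv - 24u + 12uw + 6u^2 - 9vw + 8w - 4w^2 - 2uw)(6w - u + 3v)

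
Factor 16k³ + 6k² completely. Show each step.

2k²(8k + 3)

16k³ + 6k²
= 2(8k³ + 3k²)    [factor out 2]
= 2k²(8k + 3)    [factor out k²]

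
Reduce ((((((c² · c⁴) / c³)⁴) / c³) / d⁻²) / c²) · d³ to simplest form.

((((((c² · c⁴) / c³)⁴) / c³) / d⁻²) / c²) · d³
= ((((((c² · c⁴)⁴) / ((c³)⁴)) / c³) / d⁻²) / c²) · d³    [power of a quotient]
= (((((((c²)⁴) · ((c⁴)⁴)) / ((c³)⁴)) / c³) / d⁻²) / c²) · d³    [power of a product]
= (((((c⁸ · ((c⁴)⁴)) / ((c³)⁴)) / c³) / d⁻²) / c²) · d³    [power of a power]
= (((((c⁸ · c¹⁶) / ((c³)⁴)) / c³) / d⁻²) / c²) · d³    [power of a power]
= ((((c²⁴ / ((c³)⁴)) / c³) / d⁻²) / c²) · d³    [product of powers]
= ((((c²⁴ / c¹²) / c³) / d⁻²) / c²) · d³    [power of a power]
= (((c¹² / c³) / d⁻²) / c²) · d³    [quotient of powers]
= ((c⁹ / d⁻²) / c²) · d³    [quotient of powers]
= c⁷d⁵    [quotient of powers]

c⁷d⁵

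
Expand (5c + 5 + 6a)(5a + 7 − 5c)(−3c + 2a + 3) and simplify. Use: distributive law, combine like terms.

−35ac^2 − 100a^2c − 196ac − 105c^2 − 75c + 75c^3 + 224a^2 + 271a + 105 + 60a^3

(5c + 5 + 6a)(5a + 7 − 5c)(−3c + 2a + 3)
= (25ac + 35c − 25c^2 + 25a + 35 − 25c + 30a^2 + 42a − 30ac)(−3c + 2a + 3)    [distributive law]
= (−5ac + 10c − 25c^2 + 67a + 35 + 30a^2)(−3c + 2a + 3)    [combine like terms]
= 15ac^2 − 10a^2c − 15ac − 30c^2 + 20ac + 30c + 75c^3 − 50ac^2 − 75c^2 − 201ac + 134a^2 + 201a − 105c + 70a + 105 − 90a^2c + 60a^3 + 90a^2    [distributive law]
= −35ac^2 − 100a^2c − 196ac − 105c^2 − 75c + 75c^3 + 224a^2 + 271a + 105 + 60a^3    [combine like terms]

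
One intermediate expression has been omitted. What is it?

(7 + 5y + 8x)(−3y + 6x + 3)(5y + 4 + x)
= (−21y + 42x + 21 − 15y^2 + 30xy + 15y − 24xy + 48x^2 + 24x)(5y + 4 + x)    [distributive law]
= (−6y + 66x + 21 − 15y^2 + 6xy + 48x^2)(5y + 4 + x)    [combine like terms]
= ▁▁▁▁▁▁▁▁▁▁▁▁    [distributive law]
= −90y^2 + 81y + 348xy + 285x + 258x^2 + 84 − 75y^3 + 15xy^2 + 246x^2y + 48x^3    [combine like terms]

Applying distributive law to the line above:

−30y^2 − 24y − 6xy + 330xy + 264x + 66x^2 + 105y + 84 + 21x − 75y^3 − 60y^2 − 15xy^2 + 30xy^2 + 24xy + 6x^2y + 240x^2y + 192x^2 + 48x^3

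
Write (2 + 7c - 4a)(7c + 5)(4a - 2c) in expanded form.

236ac - 98c^2 + 40a - 20c + 252ac^2 - 98c^3 - 112a^2c - 80a^2

(2 + 7c - 4a)(7c + 5)(4a - 2c)
= (14c + 10 + 49c^2 + 35c - 28ac - 20a)(4a - 2c)    [distributive law]
= (49c + 10 + 49c^2 - 28ac - 20a)(4a - 2c)    [combine like terms]
= 196ac - 98c^2 + 40a - 20c + 196ac^2 - 98c^3 - 112a^2c + 56ac^2 - 80a^2 + 40ac    [distributive law]
= 236ac - 98c^2 + 40a - 20c + 252ac^2 - 98c^3 - 112a^2c - 80a^2    [combine like terms]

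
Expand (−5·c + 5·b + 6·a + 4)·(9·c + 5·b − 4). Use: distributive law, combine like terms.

−45·c² + 20·b·c + 56·c + 25·b² + 54·a·c + 30·a·b − 24·a − 16

(−5·c + 5·b + 6·a + 4)·(9·c + 5·b − 4)
= −45·c² − 25·b·c + 20·c + 45·b·c + 25·b² − 20·b + 54·a·c + 30·a·b − 24·a + 36·c + 20·b − 16    [distributive law]
= −45·c² + 20·b·c + 56·c + 25·b² + 54·a·c + 30·a·b − 24·a − 16    [combine like terms]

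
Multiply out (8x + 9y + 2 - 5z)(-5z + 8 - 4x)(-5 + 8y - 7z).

(8x + 9y + 2 - 5z)(-5z + 8 - 4x)(-5 + 8y - 7z)
= (-40xz + 64x - 32x^2 - 45yz + 72y - 36xy - 10z + 16 - 8x + 25z^2 - 40z + 20xz)(-5 + 8y - 7z)    [distributive law]
= (-20xz + 56x - 32x^2 - 45yz + 72y - 36xy - 50z + 16 + 25z^2)(-5 + 8y - 7z)    [combine like terms]
= 100xz - 160xyz + 140xz^2 - 280x + 448xy - 392xz + 160x^2 - 256x^2y + 224x^2z + 225yz - 360y^2z + 315yz^2 - 360y + 576y^2 - 504yz + 180xy - 288xy^2 + 252xyz + 250z - 400yz + 350z^2 - 80 + 128y - 112z - 125z^2 + 200yz^2 - 175z^3    [distributive law]
= -292xz + 92xyz + 140xz^2 - 280x + 628xy + 160x^2 - 256x^2y + 224x^2z - 679yz - 360y^2z + 515yz^2 - 232y + 576y^2 - 288xy^2 + 138z + 225z^2 - 80 - 175z^3    [combine like terms]

-292xz + 92xyz + 140xz^2 - 280x + 628xy + 160x^2 - 256x^2y + 224x^2z - 679yz - 360y^2z + 515yz^2 - 232y + 576y^2 - 288xy^2 + 138z + 225z^2 - 80 - 175z^3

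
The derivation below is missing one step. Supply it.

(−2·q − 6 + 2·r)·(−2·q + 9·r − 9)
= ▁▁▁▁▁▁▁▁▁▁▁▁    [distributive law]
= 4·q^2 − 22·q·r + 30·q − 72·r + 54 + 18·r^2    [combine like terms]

Applying distributive law to the line above:

4·q^2 − 18·q·r + 18·q + 12·q − 54·r + 54 − 4·q·r + 18·r^2 − 18·r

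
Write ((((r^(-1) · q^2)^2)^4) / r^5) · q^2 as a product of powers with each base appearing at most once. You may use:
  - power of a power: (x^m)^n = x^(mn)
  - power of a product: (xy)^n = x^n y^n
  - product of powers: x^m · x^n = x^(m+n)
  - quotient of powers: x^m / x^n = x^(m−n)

((((r^(-1) · q^2)^2)^4) / r^5) · q^2
= (((r^(-1) · q^2)^8) / r^5) · q^2    [power of a power]
= ((((r^(-1))^8) · ((q^2)^8)) / r^5) · q^2    [power of a product]
= ((r^(-8) · ((q^2)^8)) / r^5) · q^2    [power of a power]
= ((r^(-8) · q^16) / r^5) · q^2    [power of a power]
= q^18·r^(-13)    [quotient of powers; product of powers]

q^18·r^(-13)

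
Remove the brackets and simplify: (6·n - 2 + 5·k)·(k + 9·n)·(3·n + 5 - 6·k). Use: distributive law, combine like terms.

-171·k·n² + 357·k·n - 291·k²·n + 162·n³ + 216·n² - 10·k + 37·k² - 90·n - 30·k³

(6·n - 2 + 5·k)·(k + 9·n)·(3·n + 5 - 6·k)
= (6·k·n + 54·n² - 2·k - 18·n + 5·k² + 45·k·n)·(3·n + 5 - 6·k)    [distributive law]
= (51·k·n + 54·n² - 2·k - 18·n + 5·k²)·(3·n + 5 - 6·k)    [combine like terms]
= 153·k·n² + 255·k·n - 306·k²·n + 162·n³ + 270·n² - 324·k·n² - 6·k·n - 10·k + 12·k² - 54·n² - 90·n + 108·k·n + 15·k²·n + 25·k² - 30·k³    [distributive law]
= -171·k·n² + 357·k·n - 291·k²·n + 162·n³ + 216·n² - 10·k + 37·k² - 90·n - 30·k³    [combine like terms]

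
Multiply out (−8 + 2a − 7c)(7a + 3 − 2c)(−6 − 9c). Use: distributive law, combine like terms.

(−8 + 2a − 7c)(7a + 3 − 2c)(−6 − 9c)
= (−56a − 24 + 16c + 14a^2 + 6a − 4ac − 49ac − 21c + 14c^2)(−6 − 9c)    [distributive law]
= (−50a − 24 − 5c + 14a^2 − 53ac + 14c^2)(−6 − 9c)    [combine like terms]
= 300a + 450ac + 144 + 216c + 30c + 45c^2 − 84a^2 − 126a^2c + 318ac + 477ac^2 − 84c^2 − 126c^3    [distributive law]
= 300a + 768ac + 144 + 246c − 39c^2 − 84a^2 − 126a^2c + 477ac^2 − 126c^3    [combine like terms]

300a + 768ac + 144 + 246c − 39c^2 − 84a^2 − 126a^2c + 477ac^2 − 126c^3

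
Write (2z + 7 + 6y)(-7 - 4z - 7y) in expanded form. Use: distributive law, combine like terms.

(2z + 7 + 6y)(-7 - 4z - 7y)
= -14z - 8z² - 14yz - 49 - 28z - 49y - 42y - 24yz - 42y²    [distributive law]
= -42z - 8z² - 38yz - 49 - 91y - 42y²    [combine like terms]

-42z - 8z² - 38yz - 49 - 91y - 42y²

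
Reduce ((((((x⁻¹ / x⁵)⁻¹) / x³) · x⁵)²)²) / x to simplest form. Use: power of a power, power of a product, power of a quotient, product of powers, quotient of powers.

((((((x⁻¹ / x⁵)⁻¹) / x³) · x⁵)²)²) / x
= (((((x⁻¹ / x⁵)⁻¹) / x³) · x⁵)⁴) / x    [power of a power]
= (((((x⁻¹ / x⁵)⁻¹) / x³)⁴) · ((x⁵)⁴)) / x    [power of a product]
= (((((x⁻¹ / x⁵)⁻¹)⁴) / ((x³)⁴)) · ((x⁵)⁴)) / x    [power of a quotient]
= ((((x⁻¹ / x⁵)⁻⁴) / ((x³)⁴)) · ((x⁵)⁴)) / x    [power of a power]
= (((((x⁻¹)⁻⁴) / ((x⁵)⁻⁴)) / ((x³)⁴)) · ((x⁵)⁴)) / x    [power of a quotient]
= (((x⁴ / ((x⁵)⁻⁴)) / ((x³)⁴)) · ((x⁵)⁴)) / x    [power of a power]
= (((x⁴ / x⁻²⁰) / ((x³)⁴)) · ((x⁵)⁴)) / x    [power of a power]
= ((x²⁴ / ((x³)⁴)) · ((x⁵)⁴)) / x    [quotient of powers]
= ((x²⁴ / x¹²) · ((x⁵)⁴)) / x    [power of a power]
= (x¹² · ((x⁵)⁴)) / x    [quotient of powers]
= (x¹² · x²⁰) / x    [power of a power]
= x³² / x    [product of powers]
= x³¹    [quotient of powers]

x³¹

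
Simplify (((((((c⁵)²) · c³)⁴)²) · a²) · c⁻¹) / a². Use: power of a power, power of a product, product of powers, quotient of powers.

c¹⁰³

(((((((c⁵)²) · c³)⁴)²) · a²) · c⁻¹) / a²
= ((((((c⁵)²) · c³)⁸) · a²) · c⁻¹) / a²    [power of a power]
= ((((((c⁵)²)⁸) · ((c³)⁸)) · a²) · c⁻¹) / a²    [power of a product]
= (((((c⁵)¹⁶) · ((c³)⁸)) · a²) · c⁻¹) / a²    [power of a power]
= (((c⁸⁰ · ((c³)⁸)) · a²) · c⁻¹) / a²    [power of a power]
= (((c⁸⁰ · c²⁴) · a²) · c⁻¹) / a²    [power of a power]
= ((c¹⁰⁴ · a²) · c⁻¹) / a²    [product of powers]
= c¹⁰³    [quotient of powers; product of powers]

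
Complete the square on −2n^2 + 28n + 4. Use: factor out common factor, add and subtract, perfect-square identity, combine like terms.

−2n^2 + 28n + 4
= −2(n^2 − 14n) + 4    [factor out -2 from the n-terms]
= −2(n^2 − 14n + 49 − 49) + 4    [add and subtract 49 inside the bracket]
= −2(n − 7)^2 + 98 + 4    [perfect-square identity]
= −2(n − 7)^2 + 102    [combine constants]

−2(n − 7)^2 + 102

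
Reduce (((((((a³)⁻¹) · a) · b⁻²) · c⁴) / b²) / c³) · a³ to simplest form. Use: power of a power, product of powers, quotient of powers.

(((((((a³)⁻¹) · a) · b⁻²) · c⁴) / b²) / c³) · a³
= (((((a⁻³ · a) · b⁻²) · c⁴) / b²) / c³) · a³    [power of a power]
= ((((a⁻² · b⁻²) · c⁴) / b²) / c³) · a³    [product of powers]
= ab⁻⁴c    [quotient of powers; product of powers]

ab⁻⁴c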